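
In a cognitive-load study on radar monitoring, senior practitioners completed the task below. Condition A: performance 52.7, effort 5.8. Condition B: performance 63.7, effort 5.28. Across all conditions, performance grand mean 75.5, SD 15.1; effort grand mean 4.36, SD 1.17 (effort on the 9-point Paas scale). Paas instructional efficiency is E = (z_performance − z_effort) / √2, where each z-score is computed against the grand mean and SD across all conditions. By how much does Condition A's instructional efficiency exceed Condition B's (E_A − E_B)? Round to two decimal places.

Condition A: z_P = (52.7 − 75.5)/15.1 = -1.5099; z_E = (5.8 − 4.36)/1.17 = 1.2308; E_A = (-1.5099 − 1.2308)/√2 = -1.9380.
Condition B: z_P = (63.7 − 75.5)/15.1 = -0.7815; z_E = (5.28 − 4.36)/1.17 = 0.7863; E_B = (-0.7815 − 0.7863)/√2 = -1.1086.
E_A − E_B = -1.9380 − (-1.1086) = -0.8294 ≈ -0.83.

-0.83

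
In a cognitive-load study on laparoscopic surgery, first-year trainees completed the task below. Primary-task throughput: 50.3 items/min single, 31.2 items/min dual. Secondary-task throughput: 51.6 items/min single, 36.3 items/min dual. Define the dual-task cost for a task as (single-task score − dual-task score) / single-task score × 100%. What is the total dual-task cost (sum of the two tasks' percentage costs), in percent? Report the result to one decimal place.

Primary cost = (50.3 − 31.2) / 50.3 × 100% = 37.9722%.
Secondary cost = (51.6 − 36.3) / 51.6 × 100% = 29.6512%.
Total = 37.9722% + 29.6512% = 67.6234% ≈ 67.6%.

67.6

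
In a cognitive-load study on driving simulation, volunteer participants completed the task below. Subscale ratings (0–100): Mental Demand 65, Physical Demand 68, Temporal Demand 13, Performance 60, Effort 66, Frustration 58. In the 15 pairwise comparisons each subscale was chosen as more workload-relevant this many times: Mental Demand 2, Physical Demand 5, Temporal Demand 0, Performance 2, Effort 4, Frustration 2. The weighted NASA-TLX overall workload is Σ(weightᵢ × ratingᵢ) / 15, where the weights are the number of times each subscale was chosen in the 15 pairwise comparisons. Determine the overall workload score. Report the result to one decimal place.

The tallies are the weights (they sum to 15).
Weighted sum = 2·65 + 5·68 + 0·13 + 2·60 + 4·66 + 2·58
            = 130 + 340 + 0 + 120 + 264 + 116 = 970.
Overall workload = 970 / 15 = 64.6667 ≈ 64.7.

64.7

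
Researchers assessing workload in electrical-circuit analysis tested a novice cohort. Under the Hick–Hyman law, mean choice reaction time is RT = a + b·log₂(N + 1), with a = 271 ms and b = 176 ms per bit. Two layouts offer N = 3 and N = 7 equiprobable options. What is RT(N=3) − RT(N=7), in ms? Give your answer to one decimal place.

RT(3) = 271 + 176·log₂(4) = 271 + 176·2.0000 = 623.0000 ms.
RT(7) = 271 + 176·log₂(8) = 271 + 176·3.0000 = 799.0000 ms.
Difference = 623.0000 − 799.0000 = -176.0000 ≈ -176.0 ms.

-176.0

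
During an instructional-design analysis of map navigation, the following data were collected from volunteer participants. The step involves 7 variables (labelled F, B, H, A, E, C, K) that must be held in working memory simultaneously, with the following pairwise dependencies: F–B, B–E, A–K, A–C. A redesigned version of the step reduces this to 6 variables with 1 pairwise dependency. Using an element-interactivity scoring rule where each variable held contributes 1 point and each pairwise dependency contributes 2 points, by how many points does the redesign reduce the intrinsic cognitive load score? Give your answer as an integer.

Original: 7 × 1 + 4 × 2 = 7 + 8 = 15.
Redesigned: 6 × 1 + 1 × 2 = 6 + 2 = 8.
Reduction = 15 − 8 = 7.

7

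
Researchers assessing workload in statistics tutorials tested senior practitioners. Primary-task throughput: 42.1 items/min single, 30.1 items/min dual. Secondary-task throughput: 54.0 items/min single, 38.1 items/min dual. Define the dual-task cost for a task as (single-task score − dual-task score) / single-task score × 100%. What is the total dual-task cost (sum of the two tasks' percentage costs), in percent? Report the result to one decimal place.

57.9

Primary cost = (42.1 − 30.1) / 42.1 × 100% = 28.5036%.
Secondary cost = (54.0 − 38.1) / 54.0 × 100% = 29.4444%.
Total = 28.5036% + 29.4444% = 57.9480% ≈ 57.9%.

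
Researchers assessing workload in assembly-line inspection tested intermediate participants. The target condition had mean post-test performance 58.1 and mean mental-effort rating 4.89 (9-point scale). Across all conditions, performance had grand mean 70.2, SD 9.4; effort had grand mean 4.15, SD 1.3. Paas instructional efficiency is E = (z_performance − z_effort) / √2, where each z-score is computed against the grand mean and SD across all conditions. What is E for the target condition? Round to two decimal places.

-1.31

z_performance = (58.1 − 70.2) / 9.4 = -12.1000 / 9.4 = -1.2872.
z_effort = (4.89 − 4.15) / 1.3 = 0.7400 / 1.3 = 0.5692.
z_P − z_E = -1.2872 − 0.5692 = -1.8564.
E = -1.8564 / √2 = -1.8564 / 1.41421 = -1.3127 ≈ -1.31.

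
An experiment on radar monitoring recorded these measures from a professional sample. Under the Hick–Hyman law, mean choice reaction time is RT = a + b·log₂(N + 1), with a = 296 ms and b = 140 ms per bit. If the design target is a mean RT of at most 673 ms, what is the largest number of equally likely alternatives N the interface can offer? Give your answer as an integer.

5

Set 296 + 140·log₂(N + 1) ≤ 673.
log₂(N + 1) ≤ (673 − 296) / 140 = 2.6929.
N + 1 ≤ 2^2.6929 = 6.4661.
N ≤ 5.4661, so the largest integer N is 5.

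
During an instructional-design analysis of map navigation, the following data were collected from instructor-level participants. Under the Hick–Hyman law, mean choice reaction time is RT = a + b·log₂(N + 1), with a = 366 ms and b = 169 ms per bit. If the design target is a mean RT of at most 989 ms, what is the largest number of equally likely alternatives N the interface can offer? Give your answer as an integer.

Set 366 + 169·log₂(N + 1) ≤ 989.
log₂(N + 1) ≤ (989 − 366) / 169 = 3.6864.
N + 1 ≤ 2^3.6864 = 12.8741.
N ≤ 11.8741, so the largest integer N is 11.

11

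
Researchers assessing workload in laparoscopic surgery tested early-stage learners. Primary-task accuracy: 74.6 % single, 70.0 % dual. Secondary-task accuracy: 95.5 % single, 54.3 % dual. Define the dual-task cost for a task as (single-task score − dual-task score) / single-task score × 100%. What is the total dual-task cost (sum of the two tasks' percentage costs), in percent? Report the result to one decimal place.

49.3

Primary cost = (74.6 − 70.0) / 74.6 × 100% = 6.1662%.
Secondary cost = (95.5 − 54.3) / 95.5 × 100% = 43.1414%.
Total = 6.1662% + 43.1414% = 49.3076% ≈ 49.3%.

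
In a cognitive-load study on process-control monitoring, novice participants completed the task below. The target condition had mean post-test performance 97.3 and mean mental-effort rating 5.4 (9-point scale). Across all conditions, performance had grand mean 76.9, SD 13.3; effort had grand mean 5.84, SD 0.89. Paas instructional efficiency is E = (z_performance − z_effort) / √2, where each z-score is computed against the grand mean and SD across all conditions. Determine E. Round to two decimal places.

z_performance = (97.3 − 76.9) / 13.3 = 20.4000 / 13.3 = 1.5338.
z_effort = (5.4 − 5.84) / 0.89 = -0.4400 / 0.89 = -0.4944.
z_P − z_E = 1.5338 − (-0.4944) = 2.0282.
E = 2.0282 / √2 = 2.0282 / 1.41421 = 1.4342 ≈ 1.43.

1.43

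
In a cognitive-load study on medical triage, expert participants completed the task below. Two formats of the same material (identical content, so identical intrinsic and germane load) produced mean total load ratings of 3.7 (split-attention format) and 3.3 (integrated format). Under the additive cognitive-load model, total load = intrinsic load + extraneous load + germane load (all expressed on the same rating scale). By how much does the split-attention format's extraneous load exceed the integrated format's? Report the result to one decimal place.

0.4

Intrinsic and germane load are equal across formats, so the difference in total load equals the difference in extraneous load.
Extraneous-load difference = 3.7 − 3.3 = 0.4.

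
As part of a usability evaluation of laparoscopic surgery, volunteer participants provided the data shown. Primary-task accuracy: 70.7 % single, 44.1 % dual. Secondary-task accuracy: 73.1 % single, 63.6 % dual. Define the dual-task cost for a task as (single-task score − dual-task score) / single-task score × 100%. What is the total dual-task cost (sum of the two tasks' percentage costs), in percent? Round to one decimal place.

50.6

Primary cost = (70.7 − 44.1) / 70.7 × 100% = 37.6238%.
Secondary cost = (73.1 − 63.6) / 73.1 × 100% = 12.9959%.
Total = 37.6238% + 12.9959% = 50.6197% ≈ 50.6%.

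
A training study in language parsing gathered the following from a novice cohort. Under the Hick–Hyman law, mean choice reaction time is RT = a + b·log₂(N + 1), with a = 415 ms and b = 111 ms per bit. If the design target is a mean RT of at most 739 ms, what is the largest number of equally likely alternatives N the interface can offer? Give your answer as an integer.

Set 415 + 111·log₂(N + 1) ≤ 739.
log₂(N + 1) ≤ (739 − 415) / 111 = 2.9189.
N + 1 ≤ 2^2.9189 = 7.5627.
N ≤ 6.5627, so the largest integer N is 6.

6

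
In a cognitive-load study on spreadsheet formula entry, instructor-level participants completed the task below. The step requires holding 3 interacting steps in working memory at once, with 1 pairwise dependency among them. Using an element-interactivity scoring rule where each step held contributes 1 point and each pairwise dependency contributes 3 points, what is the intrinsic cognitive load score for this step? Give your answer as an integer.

Element contribution: 3 × 1 = 3.
Interaction contribution: 1 × 3 = 3.
Intrinsic load = 3 + 3 = 6.

6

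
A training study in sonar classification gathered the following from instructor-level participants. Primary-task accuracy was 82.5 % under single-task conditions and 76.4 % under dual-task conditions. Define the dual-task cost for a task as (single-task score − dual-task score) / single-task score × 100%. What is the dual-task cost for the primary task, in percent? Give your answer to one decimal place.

Cost = (82.5 − 76.4) / 82.5 × 100%
     = 6.1000 / 82.5 × 100% = 7.3939%.
≈ 7.4%.

7.4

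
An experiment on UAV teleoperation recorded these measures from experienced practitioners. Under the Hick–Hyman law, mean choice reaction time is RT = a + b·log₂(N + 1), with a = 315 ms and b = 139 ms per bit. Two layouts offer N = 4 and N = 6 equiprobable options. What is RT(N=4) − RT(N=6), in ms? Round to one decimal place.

-67.5

RT(4) = 315 + 139·log₂(5) = 315 + 139·2.3219 = 637.7441 ms.
RT(6) = 315 + 139·log₂(7) = 315 + 139·2.8074 = 705.2286 ms.
Difference = 637.7441 − 705.2286 = -67.4845 ≈ -67.5 ms.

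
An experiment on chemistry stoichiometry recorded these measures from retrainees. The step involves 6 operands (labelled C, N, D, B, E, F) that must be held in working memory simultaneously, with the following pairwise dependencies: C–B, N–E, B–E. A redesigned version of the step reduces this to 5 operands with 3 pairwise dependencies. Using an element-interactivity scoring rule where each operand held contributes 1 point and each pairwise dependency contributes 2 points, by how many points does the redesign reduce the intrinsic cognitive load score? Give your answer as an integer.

Original: 6 × 1 + 3 × 2 = 6 + 6 = 12.
Redesigned: 5 × 1 + 3 × 2 = 5 + 6 = 11.
Reduction = 12 − 11 = 1.

1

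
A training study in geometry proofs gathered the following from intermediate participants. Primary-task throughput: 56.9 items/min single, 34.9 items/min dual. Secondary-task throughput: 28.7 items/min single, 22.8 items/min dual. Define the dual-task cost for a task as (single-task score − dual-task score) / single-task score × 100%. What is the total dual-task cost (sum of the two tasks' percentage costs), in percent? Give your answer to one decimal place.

Primary cost = (56.9 − 34.9) / 56.9 × 100% = 38.6643%.
Secondary cost = (28.7 − 22.8) / 28.7 × 100% = 20.5575%.
Total = 38.6643% + 20.5575% = 59.2218% ≈ 59.2%.

59.2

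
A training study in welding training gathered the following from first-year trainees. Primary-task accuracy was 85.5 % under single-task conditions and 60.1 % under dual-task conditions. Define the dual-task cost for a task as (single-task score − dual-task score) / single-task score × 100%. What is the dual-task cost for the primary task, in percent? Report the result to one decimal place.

Cost = (85.5 − 60.1) / 85.5 × 100%
     = 25.4000 / 85.5 × 100% = 29.7076%.
≈ 29.7%.

29.7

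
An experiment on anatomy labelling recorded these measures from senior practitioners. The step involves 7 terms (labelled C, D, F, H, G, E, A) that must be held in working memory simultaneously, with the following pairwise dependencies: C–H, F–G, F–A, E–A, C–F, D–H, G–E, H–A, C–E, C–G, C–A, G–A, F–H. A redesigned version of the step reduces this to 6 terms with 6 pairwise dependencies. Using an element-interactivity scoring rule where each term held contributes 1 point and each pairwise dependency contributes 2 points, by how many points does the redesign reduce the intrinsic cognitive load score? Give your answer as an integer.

Original: 7 × 1 + 13 × 2 = 7 + 26 = 33.
Redesigned: 6 × 1 + 6 × 2 = 6 + 12 = 18.
Reduction = 33 − 18 = 15.

15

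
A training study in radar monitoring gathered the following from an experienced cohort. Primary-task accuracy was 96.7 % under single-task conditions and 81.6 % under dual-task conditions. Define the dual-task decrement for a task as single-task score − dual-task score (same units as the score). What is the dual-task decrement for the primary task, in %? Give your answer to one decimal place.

Decrement = 96.7 − 81.6 = 15.1000 % ≈ 15.1 %.

15.1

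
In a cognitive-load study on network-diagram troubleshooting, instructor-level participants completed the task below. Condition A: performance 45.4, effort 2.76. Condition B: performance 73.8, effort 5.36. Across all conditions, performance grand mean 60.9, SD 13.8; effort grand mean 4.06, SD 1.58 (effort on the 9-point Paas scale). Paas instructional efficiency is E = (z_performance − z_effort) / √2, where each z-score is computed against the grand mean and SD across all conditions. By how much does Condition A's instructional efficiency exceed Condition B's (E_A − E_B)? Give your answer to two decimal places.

-0.29

Condition A: z_P = (45.4 − 60.9)/13.8 = -1.1232; z_E = (2.76 − 4.06)/1.58 = -0.8228; E_A = (-1.1232 − (-0.8228))/√2 = -0.2124.
Condition B: z_P = (73.8 − 60.9)/13.8 = 0.9348; z_E = (5.36 − 4.06)/1.58 = 0.8228; E_B = (0.9348 − 0.8228)/√2 = 0.0792.
E_A − E_B = -0.2124 − 0.0792 = -0.2916 ≈ -0.29.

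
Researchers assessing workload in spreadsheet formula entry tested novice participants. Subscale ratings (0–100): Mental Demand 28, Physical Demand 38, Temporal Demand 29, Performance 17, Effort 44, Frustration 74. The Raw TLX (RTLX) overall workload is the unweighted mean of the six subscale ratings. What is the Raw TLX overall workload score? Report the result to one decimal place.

Sum of ratings = 28 + 38 + 29 + 17 + 44 + 74 = 230.
RTLX = 230 / 6 = 38.3333 ≈ 38.3.

38.3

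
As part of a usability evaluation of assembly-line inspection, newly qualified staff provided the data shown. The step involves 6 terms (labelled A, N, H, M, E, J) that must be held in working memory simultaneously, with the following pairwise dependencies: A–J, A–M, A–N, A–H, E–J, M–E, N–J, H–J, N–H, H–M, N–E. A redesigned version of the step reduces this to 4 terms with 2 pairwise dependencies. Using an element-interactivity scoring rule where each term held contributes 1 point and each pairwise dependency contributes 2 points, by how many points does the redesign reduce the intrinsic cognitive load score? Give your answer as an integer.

Original: 6 × 1 + 11 × 2 = 6 + 22 = 28.
Redesigned: 4 × 1 + 2 × 2 = 4 + 4 = 8.
Reduction = 28 − 8 = 20.

20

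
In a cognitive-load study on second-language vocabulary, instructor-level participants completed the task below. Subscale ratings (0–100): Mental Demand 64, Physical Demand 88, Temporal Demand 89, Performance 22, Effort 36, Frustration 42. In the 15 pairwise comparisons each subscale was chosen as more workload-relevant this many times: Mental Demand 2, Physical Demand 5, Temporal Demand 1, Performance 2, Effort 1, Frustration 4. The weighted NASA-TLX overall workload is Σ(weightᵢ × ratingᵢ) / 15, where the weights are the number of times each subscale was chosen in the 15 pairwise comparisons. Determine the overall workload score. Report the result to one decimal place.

The tallies are the weights (they sum to 15).
Weighted sum = 2·64 + 5·88 + 1·89 + 2·22 + 1·36 + 4·42
            = 128 + 440 + 89 + 44 + 36 + 168 = 905.
Overall workload = 905 / 15 = 60.3333 ≈ 60.3.

60.3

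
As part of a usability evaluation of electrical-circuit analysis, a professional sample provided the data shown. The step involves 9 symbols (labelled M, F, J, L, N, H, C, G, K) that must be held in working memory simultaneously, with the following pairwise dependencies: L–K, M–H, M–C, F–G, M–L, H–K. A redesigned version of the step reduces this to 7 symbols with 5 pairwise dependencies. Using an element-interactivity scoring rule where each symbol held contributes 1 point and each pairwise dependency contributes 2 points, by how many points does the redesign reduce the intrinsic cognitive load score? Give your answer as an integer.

4

Original: 9 × 1 + 6 × 2 = 9 + 12 = 21.
Redesigned: 7 × 1 + 5 × 2 = 7 + 10 = 17.
Reduction = 21 − 17 = 4.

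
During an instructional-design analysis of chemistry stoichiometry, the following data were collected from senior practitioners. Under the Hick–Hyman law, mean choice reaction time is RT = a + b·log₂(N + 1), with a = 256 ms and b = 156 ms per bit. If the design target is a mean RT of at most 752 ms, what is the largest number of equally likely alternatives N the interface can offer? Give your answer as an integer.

Set 256 + 156·log₂(N + 1) ≤ 752.
log₂(N + 1) ≤ (752 − 256) / 156 = 3.1795.
N + 1 ≤ 2^3.1795 = 9.0599.
N ≤ 8.0599, so the largest integer N is 8.

8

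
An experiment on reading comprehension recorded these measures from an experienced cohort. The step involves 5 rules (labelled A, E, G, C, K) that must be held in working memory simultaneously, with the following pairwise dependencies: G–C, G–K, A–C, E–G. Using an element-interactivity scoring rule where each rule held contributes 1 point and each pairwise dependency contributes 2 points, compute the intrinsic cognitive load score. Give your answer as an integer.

Count of rules held simultaneously: 5.
Count of pairwise dependencies listed: 4.
Element contribution: 5 × 1 = 5.
Interaction contribution: 4 × 2 = 8.
Intrinsic load = 5 + 8 = 13.

13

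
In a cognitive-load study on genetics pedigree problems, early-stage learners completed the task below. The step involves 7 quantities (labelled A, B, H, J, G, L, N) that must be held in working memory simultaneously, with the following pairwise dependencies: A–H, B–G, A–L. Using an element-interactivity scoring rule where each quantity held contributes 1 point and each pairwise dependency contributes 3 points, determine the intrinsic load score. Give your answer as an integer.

Count of quantities held simultaneously: 7.
Count of pairwise dependencies listed: 3.
Element contribution: 7 × 1 = 7.
Interaction contribution: 3 × 3 = 9.
Intrinsic load = 7 + 9 = 16.

16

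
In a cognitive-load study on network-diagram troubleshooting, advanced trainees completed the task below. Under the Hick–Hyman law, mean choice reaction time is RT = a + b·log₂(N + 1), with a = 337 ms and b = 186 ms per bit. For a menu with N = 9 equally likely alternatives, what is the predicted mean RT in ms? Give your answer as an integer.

log₂(9 + 1) = log₂(10) = 3.3219.
RT = 337 + 186 × 3.3219 = 337 + 617.8734 = 954.8734 ms.
≈ 955 ms.

955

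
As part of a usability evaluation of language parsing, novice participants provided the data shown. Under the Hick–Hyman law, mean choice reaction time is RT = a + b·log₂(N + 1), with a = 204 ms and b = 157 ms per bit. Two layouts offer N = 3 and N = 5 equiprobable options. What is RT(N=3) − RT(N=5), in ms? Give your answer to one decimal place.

-91.8

RT(3) = 204 + 157·log₂(4) = 204 + 157·2.0000 = 518.0000 ms.
RT(5) = 204 + 157·log₂(6) = 204 + 157·2.5850 = 609.8450 ms.
Difference = 518.0000 − 609.8450 = -91.8450 ≈ -91.8 ms.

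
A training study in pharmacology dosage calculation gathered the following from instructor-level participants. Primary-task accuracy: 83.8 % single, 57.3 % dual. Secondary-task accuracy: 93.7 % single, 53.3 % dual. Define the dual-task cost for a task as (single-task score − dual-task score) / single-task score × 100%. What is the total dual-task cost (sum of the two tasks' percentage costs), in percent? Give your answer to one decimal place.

74.7

Primary cost = (83.8 − 57.3) / 83.8 × 100% = 31.6229%.
Secondary cost = (93.7 − 53.3) / 93.7 × 100% = 43.1163%.
Total = 31.6229% + 43.1163% = 74.7392% ≈ 74.7%.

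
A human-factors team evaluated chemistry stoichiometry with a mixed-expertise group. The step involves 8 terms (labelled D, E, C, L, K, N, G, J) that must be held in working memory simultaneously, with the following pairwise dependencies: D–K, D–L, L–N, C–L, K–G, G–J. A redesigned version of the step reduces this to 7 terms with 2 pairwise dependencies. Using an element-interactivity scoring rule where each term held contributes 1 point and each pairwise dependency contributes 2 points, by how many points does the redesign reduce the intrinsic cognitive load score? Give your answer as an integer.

9

Original: 8 × 1 + 6 × 2 = 8 + 12 = 20.
Redesigned: 7 × 1 + 2 × 2 = 7 + 4 = 11.
Reduction = 20 − 11 = 9.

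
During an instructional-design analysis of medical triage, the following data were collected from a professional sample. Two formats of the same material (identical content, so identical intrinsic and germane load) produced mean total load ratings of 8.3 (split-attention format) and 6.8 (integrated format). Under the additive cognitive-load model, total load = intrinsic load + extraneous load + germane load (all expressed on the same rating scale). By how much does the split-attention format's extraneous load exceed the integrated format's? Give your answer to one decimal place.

Intrinsic and germane load are equal across formats, so the difference in total load equals the difference in extraneous load.
Extraneous-load difference = 8.3 − 6.8 = 1.5.

1.5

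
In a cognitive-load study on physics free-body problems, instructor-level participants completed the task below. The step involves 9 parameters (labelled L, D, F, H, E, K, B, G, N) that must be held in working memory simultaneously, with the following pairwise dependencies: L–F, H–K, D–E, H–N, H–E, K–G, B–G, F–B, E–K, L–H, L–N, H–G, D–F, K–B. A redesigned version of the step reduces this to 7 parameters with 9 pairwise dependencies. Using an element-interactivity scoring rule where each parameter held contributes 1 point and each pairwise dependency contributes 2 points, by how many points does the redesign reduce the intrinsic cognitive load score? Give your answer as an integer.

Original: 9 × 1 + 14 × 2 = 9 + 28 = 37.
Redesigned: 7 × 1 + 9 × 2 = 7 + 18 = 25.
Reduction = 37 − 25 = 12.

12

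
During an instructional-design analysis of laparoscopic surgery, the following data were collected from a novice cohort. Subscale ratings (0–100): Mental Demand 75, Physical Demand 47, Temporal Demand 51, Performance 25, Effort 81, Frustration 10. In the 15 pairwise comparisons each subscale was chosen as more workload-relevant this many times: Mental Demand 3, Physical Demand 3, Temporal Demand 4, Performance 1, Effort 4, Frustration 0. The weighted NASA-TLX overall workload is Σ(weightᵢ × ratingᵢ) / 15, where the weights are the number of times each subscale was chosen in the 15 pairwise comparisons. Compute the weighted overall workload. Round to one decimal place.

61.3

The tallies are the weights (they sum to 15).
Weighted sum = 3·75 + 3·47 + 4·51 + 1·25 + 4·81 + 0·10
            = 225 + 141 + 204 + 25 + 324 + 0 = 919.
Overall workload = 919 / 15 = 61.2667 ≈ 61.3.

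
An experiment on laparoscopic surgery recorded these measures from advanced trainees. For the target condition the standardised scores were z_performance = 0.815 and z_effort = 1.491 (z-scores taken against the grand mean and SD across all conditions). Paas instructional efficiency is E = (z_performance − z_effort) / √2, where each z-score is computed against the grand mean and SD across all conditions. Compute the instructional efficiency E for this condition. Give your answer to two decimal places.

z_P − z_E = 0.815 − 1.491 = -0.6760.
E = -0.6760 / √2 = -0.6760 / 1.41421 = -0.4780 ≈ -0.48.

-0.48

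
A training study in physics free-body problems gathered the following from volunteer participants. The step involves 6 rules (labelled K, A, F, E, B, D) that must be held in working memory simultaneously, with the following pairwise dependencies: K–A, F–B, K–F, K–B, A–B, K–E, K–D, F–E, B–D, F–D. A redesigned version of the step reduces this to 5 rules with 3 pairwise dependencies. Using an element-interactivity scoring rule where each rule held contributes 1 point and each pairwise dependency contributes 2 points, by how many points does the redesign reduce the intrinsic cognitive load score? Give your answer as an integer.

15

Original: 6 × 1 + 10 × 2 = 6 + 20 = 26.
Redesigned: 5 × 1 + 3 × 2 = 5 + 6 = 11.
Reduction = 26 − 11 = 15.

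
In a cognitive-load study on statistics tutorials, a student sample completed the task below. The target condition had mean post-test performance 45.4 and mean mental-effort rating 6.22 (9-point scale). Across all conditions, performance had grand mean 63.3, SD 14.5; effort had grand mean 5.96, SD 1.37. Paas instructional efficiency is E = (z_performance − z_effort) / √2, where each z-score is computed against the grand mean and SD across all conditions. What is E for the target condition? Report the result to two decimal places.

-1.01

z_performance = (45.4 − 63.3) / 14.5 = -17.9000 / 14.5 = -1.2345.
z_effort = (6.22 − 5.96) / 1.37 = 0.2600 / 1.37 = 0.1898.
z_P − z_E = -1.2345 − 0.1898 = -1.4243.
E = -1.4243 / √2 = -1.4243 / 1.41421 = -1.0071 ≈ -1.01.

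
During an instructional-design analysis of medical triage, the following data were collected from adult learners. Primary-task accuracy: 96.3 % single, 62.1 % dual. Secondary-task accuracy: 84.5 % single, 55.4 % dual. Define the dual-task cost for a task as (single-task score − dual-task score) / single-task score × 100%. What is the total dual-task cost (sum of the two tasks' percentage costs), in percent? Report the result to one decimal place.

Primary cost = (96.3 − 62.1) / 96.3 × 100% = 35.5140%.
Secondary cost = (84.5 − 55.4) / 84.5 × 100% = 34.4379%.
Total = 35.5140% + 34.4379% = 69.9519% ≈ 70.0%.

70.0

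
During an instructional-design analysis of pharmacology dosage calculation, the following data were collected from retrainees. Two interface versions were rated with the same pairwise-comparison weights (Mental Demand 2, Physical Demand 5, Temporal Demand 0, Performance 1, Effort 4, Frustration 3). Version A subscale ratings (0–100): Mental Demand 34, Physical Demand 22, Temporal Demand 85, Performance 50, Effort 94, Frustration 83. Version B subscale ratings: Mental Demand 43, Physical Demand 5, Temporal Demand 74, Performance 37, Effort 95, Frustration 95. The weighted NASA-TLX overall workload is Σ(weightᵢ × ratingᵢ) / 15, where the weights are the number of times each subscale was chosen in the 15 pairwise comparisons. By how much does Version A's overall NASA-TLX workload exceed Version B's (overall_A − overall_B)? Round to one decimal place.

Version A weighted sum = 2·34 + 5·22 + 0·85 + 1·50 + 4·94 + 3·83 = 68 + 110 + 0 + 50 + 376 + 249 = 853; overall_A = 853/15 = 56.8667.
Version B weighted sum = 2·43 + 5·5 + 0·74 + 1·37 + 4·95 + 3·95 = 86 + 25 + 0 + 37 + 380 + 285 = 813; overall_B = 813/15 = 54.2000.
Difference = 56.8667 − 54.2000 = 2.6667 ≈ 2.7.

2.7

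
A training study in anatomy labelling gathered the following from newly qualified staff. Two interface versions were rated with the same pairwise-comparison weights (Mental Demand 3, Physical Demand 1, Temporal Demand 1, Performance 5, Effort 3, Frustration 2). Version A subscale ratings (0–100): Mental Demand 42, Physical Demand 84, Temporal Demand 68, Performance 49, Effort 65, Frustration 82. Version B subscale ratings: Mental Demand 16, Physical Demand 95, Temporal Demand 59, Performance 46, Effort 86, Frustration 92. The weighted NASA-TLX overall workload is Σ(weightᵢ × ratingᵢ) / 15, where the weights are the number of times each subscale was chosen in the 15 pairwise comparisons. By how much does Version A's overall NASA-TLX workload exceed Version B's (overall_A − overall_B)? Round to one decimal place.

0.5

Version A weighted sum = 3·42 + 1·84 + 1·68 + 5·49 + 3·65 + 2·82 = 126 + 84 + 68 + 245 + 195 + 164 = 882; overall_A = 882/15 = 58.8000.
Version B weighted sum = 3·16 + 1·95 + 1·59 + 5·46 + 3·86 + 2·92 = 48 + 95 + 59 + 230 + 258 + 184 = 874; overall_B = 874/15 = 58.2667.
Difference = 58.8000 − 58.2667 = 0.5333 ≈ 0.5.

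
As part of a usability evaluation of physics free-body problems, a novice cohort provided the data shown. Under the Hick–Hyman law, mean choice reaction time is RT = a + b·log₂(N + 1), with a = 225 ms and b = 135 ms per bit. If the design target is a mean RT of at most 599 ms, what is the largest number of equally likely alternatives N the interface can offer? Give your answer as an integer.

5

Set 225 + 135·log₂(N + 1) ≤ 599.
log₂(N + 1) ≤ (599 − 225) / 135 = 2.7704.
N + 1 ≤ 2^2.7704 = 6.8230.
N ≤ 5.8230, so the largest integer N is 5.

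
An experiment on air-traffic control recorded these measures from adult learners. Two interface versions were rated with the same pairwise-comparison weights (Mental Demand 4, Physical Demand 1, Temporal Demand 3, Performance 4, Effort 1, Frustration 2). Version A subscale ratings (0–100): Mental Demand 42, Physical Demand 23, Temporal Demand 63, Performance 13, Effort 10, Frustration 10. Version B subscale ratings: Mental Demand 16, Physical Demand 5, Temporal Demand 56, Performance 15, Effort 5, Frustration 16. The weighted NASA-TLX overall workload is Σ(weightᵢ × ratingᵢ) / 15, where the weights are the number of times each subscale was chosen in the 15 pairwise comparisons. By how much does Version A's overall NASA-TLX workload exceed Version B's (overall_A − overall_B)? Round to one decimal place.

8.5

Version A weighted sum = 4·42 + 1·23 + 3·63 + 4·13 + 1·10 + 2·10 = 168 + 23 + 189 + 52 + 10 + 20 = 462; overall_A = 462/15 = 30.8000.
Version B weighted sum = 4·16 + 1·5 + 3·56 + 4·15 + 1·5 + 2·16 = 64 + 5 + 168 + 60 + 5 + 32 = 334; overall_B = 334/15 = 22.2667.
Difference = 30.8000 − 22.2667 = 8.5333 ≈ 8.5.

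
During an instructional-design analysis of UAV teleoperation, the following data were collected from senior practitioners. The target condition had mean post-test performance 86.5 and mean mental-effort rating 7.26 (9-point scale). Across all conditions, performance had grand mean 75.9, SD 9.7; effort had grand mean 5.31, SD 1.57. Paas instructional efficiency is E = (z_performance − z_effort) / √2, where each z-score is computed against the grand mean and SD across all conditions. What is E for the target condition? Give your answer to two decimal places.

-0.11

z_performance = (86.5 − 75.9) / 9.7 = 10.6000 / 9.7 = 1.0928.
z_effort = (7.26 − 5.31) / 1.57 = 1.9500 / 1.57 = 1.2420.
z_P − z_E = 1.0928 − 1.2420 = -0.1492.
E = -0.1492 / √2 = -0.1492 / 1.41421 = -0.1055 ≈ -0.11.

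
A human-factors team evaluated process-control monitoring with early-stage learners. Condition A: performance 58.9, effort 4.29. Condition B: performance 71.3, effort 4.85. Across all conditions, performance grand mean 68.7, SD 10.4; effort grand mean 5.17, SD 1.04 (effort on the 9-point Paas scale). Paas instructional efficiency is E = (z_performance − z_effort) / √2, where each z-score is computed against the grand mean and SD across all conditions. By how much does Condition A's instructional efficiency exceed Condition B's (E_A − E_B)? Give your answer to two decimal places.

Condition A: z_P = (58.9 − 68.7)/10.4 = -0.9423; z_E = (4.29 − 5.17)/1.04 = -0.8462; E_A = (-0.9423 − (-0.8462))/√2 = -0.0680.
Condition B: z_P = (71.3 − 68.7)/10.4 = 0.2500; z_E = (4.85 − 5.17)/1.04 = -0.3077; E_B = (0.2500 − (-0.3077))/√2 = 0.3944.
E_A − E_B = -0.0680 − 0.3944 = -0.4624 ≈ -0.46.

-0.46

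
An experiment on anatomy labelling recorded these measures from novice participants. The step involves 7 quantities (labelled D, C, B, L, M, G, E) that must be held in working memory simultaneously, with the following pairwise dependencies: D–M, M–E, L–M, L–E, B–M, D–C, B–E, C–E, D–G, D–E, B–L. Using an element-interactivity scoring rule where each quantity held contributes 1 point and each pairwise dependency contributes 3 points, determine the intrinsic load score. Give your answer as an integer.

Count of quantities held simultaneously: 7.
Count of pairwise dependencies listed: 11.
Element contribution: 7 × 1 = 7.
Interaction contribution: 11 × 3 = 33.
Intrinsic load = 7 + 33 = 40.

40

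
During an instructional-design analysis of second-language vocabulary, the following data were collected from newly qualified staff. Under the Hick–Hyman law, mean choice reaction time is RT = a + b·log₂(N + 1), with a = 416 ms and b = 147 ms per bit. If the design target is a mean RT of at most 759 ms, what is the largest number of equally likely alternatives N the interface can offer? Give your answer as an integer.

Set 416 + 147·log₂(N + 1) ≤ 759.
log₂(N + 1) ≤ (759 − 416) / 147 = 2.3333.
N + 1 ≤ 2^2.3333 = 5.0396.
N ≤ 4.0396, so the largest integer N is 4.

4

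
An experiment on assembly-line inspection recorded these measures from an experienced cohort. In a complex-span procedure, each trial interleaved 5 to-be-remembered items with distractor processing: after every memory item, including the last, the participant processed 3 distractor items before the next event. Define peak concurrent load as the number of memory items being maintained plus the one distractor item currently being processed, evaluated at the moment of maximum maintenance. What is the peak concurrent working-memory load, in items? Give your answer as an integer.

6

Maintenance is greatest during the distractor(s) after memory item 5: all 5 memory items are being held.
One distractor item is concurrently being processed.
Peak concurrent load = 5 + 1 = 6 items.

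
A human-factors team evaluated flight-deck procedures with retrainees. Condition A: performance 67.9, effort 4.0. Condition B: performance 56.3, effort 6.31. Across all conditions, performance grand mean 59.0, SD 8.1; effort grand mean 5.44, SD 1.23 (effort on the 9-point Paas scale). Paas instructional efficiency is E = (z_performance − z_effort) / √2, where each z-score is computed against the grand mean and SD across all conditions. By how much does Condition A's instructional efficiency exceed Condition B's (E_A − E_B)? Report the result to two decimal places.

Condition A: z_P = (67.9 − 59.0)/8.1 = 1.0988; z_E = (4.0 − 5.44)/1.23 = -1.1707; E_A = (1.0988 − (-1.1707))/√2 = 1.6048.
Condition B: z_P = (56.3 − 59.0)/8.1 = -0.3333; z_E = (6.31 − 5.44)/1.23 = 0.7073; E_B = (-0.3333 − 0.7073)/√2 = -0.7358.
E_A − E_B = 1.6048 − (-0.7358) = 2.3406 ≈ 2.34.

2.34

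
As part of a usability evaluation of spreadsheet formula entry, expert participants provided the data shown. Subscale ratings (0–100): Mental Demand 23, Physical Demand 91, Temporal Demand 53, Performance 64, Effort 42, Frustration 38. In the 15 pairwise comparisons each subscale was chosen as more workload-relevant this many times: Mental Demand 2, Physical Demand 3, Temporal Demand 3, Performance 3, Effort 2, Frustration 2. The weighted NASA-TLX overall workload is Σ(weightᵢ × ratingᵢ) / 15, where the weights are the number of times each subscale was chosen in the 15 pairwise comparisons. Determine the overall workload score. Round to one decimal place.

The tallies are the weights (they sum to 15).
Weighted sum = 2·23 + 3·91 + 3·53 + 3·64 + 2·42 + 2·38
            = 46 + 273 + 159 + 192 + 84 + 76 = 830.
Overall workload = 830 / 15 = 55.3333 ≈ 55.3.

55.3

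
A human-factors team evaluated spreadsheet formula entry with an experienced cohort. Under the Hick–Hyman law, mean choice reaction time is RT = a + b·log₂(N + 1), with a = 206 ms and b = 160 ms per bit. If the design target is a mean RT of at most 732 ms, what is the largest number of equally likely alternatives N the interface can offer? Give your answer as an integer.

Set 206 + 160·log₂(N + 1) ≤ 732.
log₂(N + 1) ≤ (732 − 206) / 160 = 3.2875.
N + 1 ≤ 2^3.2875 = 9.7642.
N ≤ 8.7642, so the largest integer N is 8.

8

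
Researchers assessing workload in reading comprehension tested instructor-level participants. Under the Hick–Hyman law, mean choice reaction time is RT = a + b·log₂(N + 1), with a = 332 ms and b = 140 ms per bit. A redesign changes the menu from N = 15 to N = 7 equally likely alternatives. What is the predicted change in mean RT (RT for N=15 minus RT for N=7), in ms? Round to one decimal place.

RT(15) = 332 + 140·log₂(16) = 332 + 140·4.0000 = 892.0000 ms.
RT(7) = 332 + 140·log₂(8) = 332 + 140·3.0000 = 752.0000 ms.
Difference = 892.0000 − 752.0000 = 140.0000 ≈ 140.0 ms.

140.0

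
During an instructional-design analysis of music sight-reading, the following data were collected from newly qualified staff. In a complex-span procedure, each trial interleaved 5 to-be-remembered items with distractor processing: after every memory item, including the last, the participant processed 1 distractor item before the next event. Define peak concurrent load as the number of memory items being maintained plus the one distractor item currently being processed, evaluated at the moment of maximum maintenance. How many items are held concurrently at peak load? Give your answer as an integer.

6

Maintenance is greatest during the distractor(s) after memory item 5: all 5 memory items are being held.
One distractor item is concurrently being processed.
Peak concurrent load = 5 + 1 = 6 items.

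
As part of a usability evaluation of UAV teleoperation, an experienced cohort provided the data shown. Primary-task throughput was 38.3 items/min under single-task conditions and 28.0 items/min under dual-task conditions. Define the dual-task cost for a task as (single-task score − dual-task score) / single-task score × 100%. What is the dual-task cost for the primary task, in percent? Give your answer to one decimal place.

26.9

Cost = (38.3 − 28.0) / 38.3 × 100%
     = 10.3000 / 38.3 × 100% = 26.8930%.
≈ 26.9%.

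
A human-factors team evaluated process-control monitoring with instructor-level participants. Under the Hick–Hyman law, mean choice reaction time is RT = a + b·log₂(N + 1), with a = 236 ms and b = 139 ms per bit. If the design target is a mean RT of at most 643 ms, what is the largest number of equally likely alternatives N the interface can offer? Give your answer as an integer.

Set 236 + 139·log₂(N + 1) ≤ 643.
log₂(N + 1) ≤ (643 − 236) / 139 = 2.9281.
N + 1 ≤ 2^2.9281 = 7.6111.
N ≤ 6.6111, so the largest integer N is 6.

6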